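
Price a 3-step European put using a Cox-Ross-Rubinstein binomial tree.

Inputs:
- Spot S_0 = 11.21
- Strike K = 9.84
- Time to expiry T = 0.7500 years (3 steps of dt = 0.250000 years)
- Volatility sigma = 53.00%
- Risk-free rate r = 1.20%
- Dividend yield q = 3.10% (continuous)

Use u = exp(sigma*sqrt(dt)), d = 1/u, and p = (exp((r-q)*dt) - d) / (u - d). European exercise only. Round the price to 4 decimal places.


dt = T/N = 0.250000
u = exp(sigma*sqrt(dt)) = 1.303431; d = 1/u = 0.767206
p = (exp((r-q)*dt) - d) / (u - d) = 0.425298
Discount per step: exp(-r*dt) = 0.997004
Stock lattice S(k, i) with i counting down-moves:
  k=0: S(0,0) = 11.2100
  k=1: S(1,0) = 14.6115; S(1,1) = 8.6004
  k=2: S(2,0) = 19.0450; S(2,1) = 11.2100; S(2,2) = 6.5983
  k=3: S(3,0) = 24.8239; S(3,1) = 14.6115; S(3,2) = 8.6004; S(3,3) = 5.0622
Terminal payoffs V(N, i) = max(K - S_T, 0):
  V(3,0) = 0.000000; V(3,1) = 0.000000; V(3,2) = 1.239621; V(3,3) = 4.777774
Backward induction: V(k, i) = exp(-r*dt) * [p * V(k+1, i) + (1-p) * V(k+1, i+1)].
  V(2,0) = exp(-r*dt) * [p*0.000000 + (1-p)*0.000000] = 0.000000
  V(2,1) = exp(-r*dt) * [p*0.000000 + (1-p)*1.239621] = 0.710279
  V(2,2) = exp(-r*dt) * [p*1.239621 + (1-p)*4.777774] = 3.263201
  V(1,0) = exp(-r*dt) * [p*0.000000 + (1-p)*0.710279] = 0.406976
  V(1,1) = exp(-r*dt) * [p*0.710279 + (1-p)*3.263201] = 2.170927
  V(0,0) = exp(-r*dt) * [p*0.406976 + (1-p)*2.170927] = 1.416467

Answer: Price = V(0,0) = 1.4165


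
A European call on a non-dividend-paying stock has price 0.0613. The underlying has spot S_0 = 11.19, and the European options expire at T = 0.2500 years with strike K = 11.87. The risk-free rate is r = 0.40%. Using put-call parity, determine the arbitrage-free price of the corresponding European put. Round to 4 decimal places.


Answer: Put price = 0.7294

Derivation:
Put-call parity: C - P = S_0 * exp(-qT) - K * exp(-rT).
S_0 * exp(-qT) = 11.1900 * 1.00000000 = 11.19000000
K * exp(-rT) = 11.8700 * 0.99900050 = 11.85813593
P = C - S*exp(-qT) + K*exp(-rT)
P = 0.0613 - 11.19000000 + 11.85813593 = 0.7294


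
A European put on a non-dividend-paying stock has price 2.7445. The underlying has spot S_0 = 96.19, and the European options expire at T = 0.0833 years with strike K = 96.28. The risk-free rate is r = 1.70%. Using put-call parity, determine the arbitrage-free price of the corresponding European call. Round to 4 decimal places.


Put-call parity: C - P = S_0 * exp(-qT) - K * exp(-rT).
S_0 * exp(-qT) = 96.1900 * 1.00000000 = 96.19000000
K * exp(-rT) = 96.2800 * 0.99858490 = 96.14375438
C = P + S*exp(-qT) - K*exp(-rT)
C = 2.7445 + 96.19000000 - 96.14375438 = 2.7907

Answer: Call price = 2.7907


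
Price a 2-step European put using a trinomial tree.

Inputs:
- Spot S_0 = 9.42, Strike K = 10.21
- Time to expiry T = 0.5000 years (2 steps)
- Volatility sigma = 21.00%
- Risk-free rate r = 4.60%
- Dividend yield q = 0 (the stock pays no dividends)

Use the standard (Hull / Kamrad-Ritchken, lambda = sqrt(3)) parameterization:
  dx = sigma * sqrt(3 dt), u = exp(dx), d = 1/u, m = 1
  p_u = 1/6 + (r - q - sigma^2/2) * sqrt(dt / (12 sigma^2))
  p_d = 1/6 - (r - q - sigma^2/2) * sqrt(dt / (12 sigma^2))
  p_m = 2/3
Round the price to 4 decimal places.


dt = T/N = 0.250000; dx = sigma*sqrt(3*dt) = 0.181865
u = exp(dx) = 1.199453; d = 1/u = 0.833714
p_u = 0.183128, p_m = 0.666667, p_d = 0.150205
Discount per step: exp(-r*dt) = 0.988566
Stock lattice S(k, j) with j the centered position index:
  k=0: S(0,+0) = 9.4200
  k=1: S(1,-1) = 7.8536; S(1,+0) = 9.4200; S(1,+1) = 11.2988
  k=2: S(2,-2) = 6.5476; S(2,-1) = 7.8536; S(2,+0) = 9.4200; S(2,+1) = 11.2988; S(2,+2) = 13.5524
Terminal payoffs V(N, j) = max(K - S_T, 0):
  V(2,-2) = 3.662362; V(2,-1) = 2.356418; V(2,+0) = 0.790000; V(2,+1) = 0.000000; V(2,+2) = 0.000000
Backward induction: V(k, j) = exp(-r*dt) * [p_u * V(k+1, j+1) + p_m * V(k+1, j) + p_d * V(k+1, j-1)]
  V(1,-1) = exp(-r*dt) * [p_u*0.790000 + p_m*2.356418 + p_d*3.662362] = 2.239816
  V(1,+0) = exp(-r*dt) * [p_u*0.000000 + p_m*0.790000 + p_d*2.356418] = 0.870544
  V(1,+1) = exp(-r*dt) * [p_u*0.000000 + p_m*0.000000 + p_d*0.790000] = 0.117305
  V(0,+0) = exp(-r*dt) * [p_u*0.117305 + p_m*0.870544 + p_d*2.239816] = 0.927549

Answer: Price = V(0,0) = 0.9275


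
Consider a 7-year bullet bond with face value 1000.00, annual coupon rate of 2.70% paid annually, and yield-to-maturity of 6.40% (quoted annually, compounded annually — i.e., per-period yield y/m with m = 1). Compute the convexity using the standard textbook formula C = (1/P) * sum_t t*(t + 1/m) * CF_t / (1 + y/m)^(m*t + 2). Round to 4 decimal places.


Answer: Convexity = 43.8280

Derivation:
Coupon per period c = face * coupon_rate / m = 27.000000
Periods per year m = 1; per-period yield y/m = 0.064000
Number of cashflows N = 7
Cashflows (t years, CF_t, discount factor 1/(1+y/m)^(m*t), PV):
  t = 1.0000: CF_t = 27.000000, DF = 0.939850, PV = 25.375940
  t = 2.0000: CF_t = 27.000000, DF = 0.883317, PV = 23.849568
  t = 3.0000: CF_t = 27.000000, DF = 0.830185, PV = 22.415007
  t = 4.0000: CF_t = 27.000000, DF = 0.780249, PV = 21.066736
  t = 5.0000: CF_t = 27.000000, DF = 0.733317, PV = 19.799564
  t = 6.0000: CF_t = 27.000000, DF = 0.689208, PV = 18.608613
  t = 7.0000: CF_t = 1027.000000, DF = 0.647752, PV = 665.241062
Price P = sum_t PV_t = 796.356489
Convexity numerator sum_t t*(t + 1/m) * CF_t / (1+y/m)^(m*t + 2):
  t = 1.0000: term = 44.830014
  t = 2.0000: term = 126.400416
  t = 3.0000: term = 237.594767
  t = 4.0000: term = 372.172253
  t = 5.0000: term = 524.678929
  t = 6.0000: term = 690.367012
  t = 7.0000: term = 32906.661136
Convexity = (1/P) * sum = 34902.704526 / 796.356489 = 43.827990


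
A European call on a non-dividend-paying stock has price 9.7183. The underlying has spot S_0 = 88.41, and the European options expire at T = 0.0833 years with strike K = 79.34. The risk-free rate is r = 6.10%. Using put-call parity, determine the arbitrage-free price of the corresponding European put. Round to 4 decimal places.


Answer: Put price = 0.2462

Derivation:
Put-call parity: C - P = S_0 * exp(-qT) - K * exp(-rT).
S_0 * exp(-qT) = 88.4100 * 1.00000000 = 88.41000000
K * exp(-rT) = 79.3400 * 0.99493159 = 78.93787219
P = C - S*exp(-qT) + K*exp(-rT)
P = 9.7183 - 88.41000000 + 78.93787219 = 0.2462


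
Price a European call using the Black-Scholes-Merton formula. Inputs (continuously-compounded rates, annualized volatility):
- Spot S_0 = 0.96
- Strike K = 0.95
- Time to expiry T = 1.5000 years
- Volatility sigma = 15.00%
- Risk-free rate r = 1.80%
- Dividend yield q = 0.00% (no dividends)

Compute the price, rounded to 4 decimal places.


Answer: Price = 0.0880

Derivation:
d1 = (ln(S/K) + (r - q + 0.5*sigma^2) * T) / (sigma * sqrt(T)) = 0.29582379
d2 = d1 - sigma * sqrt(T) = 0.11211206
exp(-rT) = 0.97336124; exp(-qT) = 1.00000000
C = S_0 * exp(-qT) * N(d1) - K * exp(-rT) * N(d2)
N(d1) = 0.61631767; N(d2) = 0.54463272
C = 0.9600 * 1.00000000 * 0.61631767 - 0.9500 * 0.97336124 * 0.54463272 = 0.0880


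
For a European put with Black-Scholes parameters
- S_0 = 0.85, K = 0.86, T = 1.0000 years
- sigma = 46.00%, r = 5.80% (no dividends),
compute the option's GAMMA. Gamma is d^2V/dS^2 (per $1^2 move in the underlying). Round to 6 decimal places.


d1 = 0.3306607831; d2 = -0.1293392169
phi(d1) = 0.3777182204; exp(-qT) = 1.0000000000; exp(-rT) = 0.9436499474
Gamma = exp(-qT) * phi(d1) / (S * sigma * sqrt(T)) = 1.0000000000 * 0.3777182204 / (0.8500 * 0.4600 * 1.0000000000) = 0.966031

Answer: Gamma = 0.966031


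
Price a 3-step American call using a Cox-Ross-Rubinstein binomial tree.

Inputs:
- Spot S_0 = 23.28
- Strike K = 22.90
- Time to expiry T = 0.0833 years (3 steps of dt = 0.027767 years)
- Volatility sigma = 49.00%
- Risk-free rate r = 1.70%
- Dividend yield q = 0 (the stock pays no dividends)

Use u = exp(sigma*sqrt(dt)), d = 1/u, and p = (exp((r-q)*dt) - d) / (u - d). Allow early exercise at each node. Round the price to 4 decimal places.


Answer: Price = V(0,0) = 1.6193

Derivation:
dt = T/N = 0.027767
u = exp(sigma*sqrt(dt)) = 1.085076; d = 1/u = 0.921594
p = (exp((r-q)*dt) - d) / (u - d) = 0.482487
Discount per step: exp(-r*dt) = 0.999528
Stock lattice S(k, i) with i counting down-moves:
  k=0: S(0,0) = 23.2800
  k=1: S(1,0) = 25.2606; S(1,1) = 21.4547
  k=2: S(2,0) = 27.4097; S(2,1) = 23.2800; S(2,2) = 19.7725
  k=3: S(3,0) = 29.7416; S(3,1) = 25.2606; S(3,2) = 21.4547; S(3,3) = 18.2223
Terminal payoffs V(N, i) = max(S_T - K, 0):
  V(3,0) = 6.841567; V(3,1) = 2.360577; V(3,2) = 0.000000; V(3,3) = 0.000000
Backward induction: V(k, i) = exp(-r*dt) * [p * V(k+1, i) + (1-p) * V(k+1, i+1)]; then take max(V_cont, immediate exercise) for American.
  V(2,0) = exp(-r*dt) * [p*6.841567 + (1-p)*2.360577] = 4.520461; exercise = 4.509654; V(2,0) = max -> 4.520461
  V(2,1) = exp(-r*dt) * [p*2.360577 + (1-p)*0.000000] = 1.138410; exercise = 0.380000; V(2,1) = max -> 1.138410
  V(2,2) = exp(-r*dt) * [p*0.000000 + (1-p)*0.000000] = 0.000000; exercise = 0.000000; V(2,2) = max -> 0.000000
  V(1,0) = exp(-r*dt) * [p*4.520461 + (1-p)*1.138410] = 2.768897; exercise = 2.360577; V(1,0) = max -> 2.768897
  V(1,1) = exp(-r*dt) * [p*1.138410 + (1-p)*0.000000] = 0.549008; exercise = 0.000000; V(1,1) = max -> 0.549008
  V(0,0) = exp(-r*dt) * [p*2.768897 + (1-p)*0.549008] = 1.619311; exercise = 0.380000; V(0,0) = max -> 1.619311


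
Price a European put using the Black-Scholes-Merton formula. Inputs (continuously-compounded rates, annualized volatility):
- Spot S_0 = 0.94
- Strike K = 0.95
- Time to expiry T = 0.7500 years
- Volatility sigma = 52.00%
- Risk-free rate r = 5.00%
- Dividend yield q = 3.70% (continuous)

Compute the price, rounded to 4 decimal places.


d1 = (ln(S/K) + (r - q + 0.5*sigma^2) * T) / (sigma * sqrt(T)) = 0.22331884
d2 = d1 - sigma * sqrt(T) = -0.22701437
exp(-rT) = 0.96319442; exp(-qT) = 0.97263149
P = K * exp(-rT) * N(-d2) - S_0 * exp(-qT) * N(-d1)
N(-d1) = 0.41164368; N(-d2) = 0.58979372
P = 0.9500 * 0.96319442 * 0.58979372 - 0.9400 * 0.97263149 * 0.41164368 = 0.1633

Answer: Price = 0.1633


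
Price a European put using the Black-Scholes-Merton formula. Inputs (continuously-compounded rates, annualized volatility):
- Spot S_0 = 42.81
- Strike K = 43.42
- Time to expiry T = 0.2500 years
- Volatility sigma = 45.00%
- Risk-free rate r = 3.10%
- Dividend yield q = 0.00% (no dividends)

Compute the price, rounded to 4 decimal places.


Answer: Price = 3.9859

Derivation:
d1 = (ln(S/K) + (r - q + 0.5*sigma^2) * T) / (sigma * sqrt(T)) = 0.08406247
d2 = d1 - sigma * sqrt(T) = -0.14093753
exp(-rT) = 0.99227995; exp(-qT) = 1.00000000
P = K * exp(-rT) * N(-d2) - S_0 * exp(-qT) * N(-d1)
N(-d1) = 0.46650338; N(-d2) = 0.55604035
P = 43.4200 * 0.99227995 * 0.55604035 - 42.8100 * 1.00000000 * 0.46650338 = 3.9859


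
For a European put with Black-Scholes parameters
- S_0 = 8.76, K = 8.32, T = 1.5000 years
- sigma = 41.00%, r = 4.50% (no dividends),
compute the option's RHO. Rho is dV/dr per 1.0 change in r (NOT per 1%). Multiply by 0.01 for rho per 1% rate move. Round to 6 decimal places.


Answer: Rho = -5.897957

Derivation:
d1 = 0.4881228653; d2 = -0.0140225320
phi(d1) = 0.3541373315; exp(-qT) = 1.0000000000; exp(-rT) = 0.9347277206
N(-d2) = 0.5055939976
Rho = -K*T*exp(-rT)*N(-d2) = -8.3200 * 1.5000 * 0.9347277206 * 0.5055939976 = -5.897957


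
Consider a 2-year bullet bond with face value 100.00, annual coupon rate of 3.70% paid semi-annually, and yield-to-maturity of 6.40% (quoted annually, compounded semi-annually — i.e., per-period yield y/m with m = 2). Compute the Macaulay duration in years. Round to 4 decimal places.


Answer: Macaulay duration = 1.9446 years

Derivation:
Coupon per period c = face * coupon_rate / m = 1.850000
Periods per year m = 2; per-period yield y/m = 0.032000
Number of cashflows N = 4
Cashflows (t years, CF_t, discount factor 1/(1+y/m)^(m*t), PV):
  t = 0.5000: CF_t = 1.850000, DF = 0.968992, PV = 1.792636
  t = 1.0000: CF_t = 1.850000, DF = 0.938946, PV = 1.737050
  t = 1.5000: CF_t = 1.850000, DF = 0.909831, PV = 1.683188
  t = 2.0000: CF_t = 101.850000, DF = 0.881620, PV = 89.792951
Price P = sum_t PV_t = 95.005825
Macaulay numerator sum_t t * PV_t:
  t * PV_t at t = 0.5000: 0.896318
  t * PV_t at t = 1.0000: 1.737050
  t * PV_t at t = 1.5000: 2.524782
  t * PV_t at t = 2.0000: 179.585902
Macaulay duration D = (sum_t t * PV_t) / P = 184.744052 / 95.005825 = 1.944555


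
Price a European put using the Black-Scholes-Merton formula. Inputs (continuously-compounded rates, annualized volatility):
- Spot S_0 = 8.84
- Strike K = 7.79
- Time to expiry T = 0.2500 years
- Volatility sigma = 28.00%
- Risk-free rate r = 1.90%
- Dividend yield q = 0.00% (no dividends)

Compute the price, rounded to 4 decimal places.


d1 = (ln(S/K) + (r - q + 0.5*sigma^2) * T) / (sigma * sqrt(T)) = 1.00711441
d2 = d1 - sigma * sqrt(T) = 0.86711441
exp(-rT) = 0.99526126; exp(-qT) = 1.00000000
P = K * exp(-rT) * N(-d2) - S_0 * exp(-qT) * N(-d1)
N(-d1) = 0.15693990; N(-d2) = 0.19293966
P = 7.7900 * 0.99526126 * 0.19293966 - 8.8400 * 1.00000000 * 0.15693990 = 0.1085

Answer: Price = 0.1085


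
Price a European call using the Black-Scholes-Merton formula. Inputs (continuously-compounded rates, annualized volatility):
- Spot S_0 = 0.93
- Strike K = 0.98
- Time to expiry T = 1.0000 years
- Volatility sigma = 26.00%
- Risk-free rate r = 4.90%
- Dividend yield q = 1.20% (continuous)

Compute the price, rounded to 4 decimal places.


d1 = (ln(S/K) + (r - q + 0.5*sigma^2) * T) / (sigma * sqrt(T)) = 0.07089236
d2 = d1 - sigma * sqrt(T) = -0.18910764
exp(-rT) = 0.95218113; exp(-qT) = 0.98807171
C = S_0 * exp(-qT) * N(d1) - K * exp(-rT) * N(d2)
N(d1) = 0.52825829; N(d2) = 0.42500423
C = 0.9300 * 0.98807171 * 0.52825829 - 0.9800 * 0.95218113 * 0.42500423 = 0.0888

Answer: Price = 0.0888


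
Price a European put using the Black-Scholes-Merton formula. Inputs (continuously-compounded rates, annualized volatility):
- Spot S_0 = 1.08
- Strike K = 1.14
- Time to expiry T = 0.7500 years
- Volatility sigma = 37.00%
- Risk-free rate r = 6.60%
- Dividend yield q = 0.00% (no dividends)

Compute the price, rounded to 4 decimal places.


d1 = (ln(S/K) + (r - q + 0.5*sigma^2) * T) / (sigma * sqrt(T)) = 0.14596126
d2 = d1 - sigma * sqrt(T) = -0.17446814
exp(-rT) = 0.95170516; exp(-qT) = 1.00000000
P = K * exp(-rT) * N(-d2) - S_0 * exp(-qT) * N(-d1)
N(-d1) = 0.44197599; N(-d2) = 0.56925122
P = 1.1400 * 0.95170516 * 0.56925122 - 1.0800 * 1.00000000 * 0.44197599 = 0.1403

Answer: Price = 0.1403


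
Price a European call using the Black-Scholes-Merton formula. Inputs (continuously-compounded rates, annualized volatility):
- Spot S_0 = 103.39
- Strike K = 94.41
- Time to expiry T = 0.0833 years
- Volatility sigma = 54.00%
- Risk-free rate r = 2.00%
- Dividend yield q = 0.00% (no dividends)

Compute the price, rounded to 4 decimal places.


Answer: Price = 11.7547

Derivation:
d1 = (ln(S/K) + (r - q + 0.5*sigma^2) * T) / (sigma * sqrt(T)) = 0.67160800
d2 = d1 - sigma * sqrt(T) = 0.51575461
exp(-rT) = 0.99833539; exp(-qT) = 1.00000000
C = S_0 * exp(-qT) * N(d1) - K * exp(-rT) * N(d2)
N(d1) = 0.74908336; N(d2) = 0.69698710
C = 103.3900 * 1.00000000 * 0.74908336 - 94.4100 * 0.99833539 * 0.69698710 = 11.7547


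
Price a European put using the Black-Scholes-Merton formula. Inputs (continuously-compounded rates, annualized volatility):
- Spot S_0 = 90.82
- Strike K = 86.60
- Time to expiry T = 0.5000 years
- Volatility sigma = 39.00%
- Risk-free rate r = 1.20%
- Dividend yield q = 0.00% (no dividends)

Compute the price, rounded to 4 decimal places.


d1 = (ln(S/K) + (r - q + 0.5*sigma^2) * T) / (sigma * sqrt(T)) = 0.33217596
d2 = d1 - sigma * sqrt(T) = 0.05640431
exp(-rT) = 0.99401796; exp(-qT) = 1.00000000
P = K * exp(-rT) * N(-d2) - S_0 * exp(-qT) * N(-d1)
N(-d1) = 0.36987820; N(-d2) = 0.47750986
P = 86.6000 * 0.99401796 * 0.47750986 - 90.8200 * 1.00000000 * 0.36987820 = 7.5126

Answer: Price = 7.5126


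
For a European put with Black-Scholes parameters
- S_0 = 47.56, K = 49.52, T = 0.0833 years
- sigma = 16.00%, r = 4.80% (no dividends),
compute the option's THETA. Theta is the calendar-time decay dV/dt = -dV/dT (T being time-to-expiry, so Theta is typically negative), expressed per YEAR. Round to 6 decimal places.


d1 = -0.7648516105; d2 = -0.8110303935
phi(d1) = 0.2977689210; exp(-qT) = 1.0000000000; exp(-rT) = 0.9960095830
Theta = -S*exp(-qT)*phi(d1)*sigma/(2*sqrt(T)) + r*K*exp(-rT)*N(-d2) - q*S*exp(-qT)*N(-d1)
N(-d1) = 0.7778200444; N(-d2) = 0.7913258916; sqrt(T) = 0.2886173938
Term 1 = -47.5600 * 1.0000000000 * 0.2977689210 * 0.1600 / (2 * 0.2886173938) = -3.9254432164
Term 2 = 0.0480 * 49.5200 * 0.9960095830 * 0.7913258916 = 1.8734442165
Term 3 = 0 (no dividend yield, q = 0)
Theta = -3.9254432164 + (1.8734442165) + (0.0000000000) = -2.051999

Answer: Theta = -2.051999


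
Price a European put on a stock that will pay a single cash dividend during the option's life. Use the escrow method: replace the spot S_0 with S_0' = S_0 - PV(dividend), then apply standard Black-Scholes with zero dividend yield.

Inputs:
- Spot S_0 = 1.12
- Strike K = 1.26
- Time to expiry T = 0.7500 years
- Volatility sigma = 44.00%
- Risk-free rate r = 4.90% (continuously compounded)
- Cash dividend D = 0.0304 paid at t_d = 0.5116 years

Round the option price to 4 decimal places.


PV(D) = D * exp(-r * t_d) = 0.0304 * 0.97524320 = 0.02964739
S_0' = S_0 - PV(D) = 1.1200 - 0.02964739 = 1.09035261
d1 = (ln(S_0'/K) + (r + sigma^2/2)*T) / (sigma*sqrt(T)) = -0.09253504
d2 = d1 - sigma*sqrt(T) = -0.47358621
exp(-rT) = 0.96391708
N(-d1) = 0.53686352; N(-d2) = 0.68210250
P = K * exp(-rT) * N(-d2) - S_0' * N(-d1) = 1.2600 * 0.96391708 * 0.68210250 - 1.09035261 * 0.53686352 = 0.2431

Answer: Price = 0.2431


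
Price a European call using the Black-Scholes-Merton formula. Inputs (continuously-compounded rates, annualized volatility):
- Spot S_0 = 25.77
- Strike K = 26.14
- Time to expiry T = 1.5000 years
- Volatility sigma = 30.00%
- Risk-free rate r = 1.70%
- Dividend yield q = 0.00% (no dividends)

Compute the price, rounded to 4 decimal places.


Answer: Price = 3.8810

Derivation:
d1 = (ln(S/K) + (r - q + 0.5*sigma^2) * T) / (sigma * sqrt(T)) = 0.21431488
d2 = d1 - sigma * sqrt(T) = -0.15310858
exp(-rT) = 0.97482238; exp(-qT) = 1.00000000
C = S_0 * exp(-qT) * N(d1) - K * exp(-rT) * N(d2)
N(d1) = 0.58484924; N(d2) = 0.43915633
C = 25.7700 * 1.00000000 * 0.58484924 - 26.1400 * 0.97482238 * 0.43915633 = 3.8810


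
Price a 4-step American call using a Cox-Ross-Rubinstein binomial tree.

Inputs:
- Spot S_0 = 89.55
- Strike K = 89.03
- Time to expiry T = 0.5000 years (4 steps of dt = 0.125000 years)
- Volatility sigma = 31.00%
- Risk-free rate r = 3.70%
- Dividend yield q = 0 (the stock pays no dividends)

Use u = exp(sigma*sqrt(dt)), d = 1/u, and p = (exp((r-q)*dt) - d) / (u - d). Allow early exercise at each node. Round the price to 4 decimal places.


dt = T/N = 0.125000
u = exp(sigma*sqrt(dt)) = 1.115833; d = 1/u = 0.896191
p = (exp((r-q)*dt) - d) / (u - d) = 0.493733
Discount per step: exp(-r*dt) = 0.995386
Stock lattice S(k, i) with i counting down-moves:
  k=0: S(0,0) = 89.5500
  k=1: S(1,0) = 99.9229; S(1,1) = 80.2539
  k=2: S(2,0) = 111.4973; S(2,1) = 89.5500; S(2,2) = 71.9229
  k=3: S(3,0) = 124.4124; S(3,1) = 99.9229; S(3,2) = 80.2539; S(3,3) = 64.4566
  k=4: S(4,0) = 138.8235; S(4,1) = 111.4973; S(4,2) = 89.5500; S(4,3) = 71.9229; S(4,4) = 57.7655
Terminal payoffs V(N, i) = max(S_T - K, 0):
  V(4,0) = 49.793499; V(4,1) = 22.467284; V(4,2) = 0.520000; V(4,3) = 0.000000; V(4,4) = 0.000000
Backward induction: V(k, i) = exp(-r*dt) * [p * V(k+1, i) + (1-p) * V(k+1, i+1)]; then take max(V_cont, immediate exercise) for American.
  V(3,0) = exp(-r*dt) * [p*49.793499 + (1-p)*22.467284] = 35.793204; exercise = 35.382391; V(3,0) = max -> 35.793204
  V(3,1) = exp(-r*dt) * [p*22.467284 + (1-p)*0.520000] = 11.303692; exercise = 10.892879; V(3,1) = max -> 11.303692
  V(3,2) = exp(-r*dt) * [p*0.520000 + (1-p)*0.000000] = 0.255556; exercise = 0.000000; V(3,2) = max -> 0.255556
  V(3,3) = exp(-r*dt) * [p*0.000000 + (1-p)*0.000000] = 0.000000; exercise = 0.000000; V(3,3) = max -> 0.000000
  V(2,0) = exp(-r*dt) * [p*35.793204 + (1-p)*11.303692] = 23.287014; exercise = 22.467284; V(2,0) = max -> 23.287014
  V(2,1) = exp(-r*dt) * [p*11.303692 + (1-p)*0.255556] = 5.684033; exercise = 0.520000; V(2,1) = max -> 5.684033
  V(2,2) = exp(-r*dt) * [p*0.255556 + (1-p)*0.000000] = 0.125594; exercise = 0.000000; V(2,2) = max -> 0.125594
  V(1,0) = exp(-r*dt) * [p*23.287014 + (1-p)*5.684033] = 14.308870; exercise = 10.892879; V(1,0) = max -> 14.308870
  V(1,1) = exp(-r*dt) * [p*5.684033 + (1-p)*0.125594] = 2.856735; exercise = 0.000000; V(1,1) = max -> 2.856735
  V(0,0) = exp(-r*dt) * [p*14.308870 + (1-p)*2.856735] = 8.471756; exercise = 0.520000; V(0,0) = max -> 8.471756

Answer: Price = V(0,0) = 8.4718


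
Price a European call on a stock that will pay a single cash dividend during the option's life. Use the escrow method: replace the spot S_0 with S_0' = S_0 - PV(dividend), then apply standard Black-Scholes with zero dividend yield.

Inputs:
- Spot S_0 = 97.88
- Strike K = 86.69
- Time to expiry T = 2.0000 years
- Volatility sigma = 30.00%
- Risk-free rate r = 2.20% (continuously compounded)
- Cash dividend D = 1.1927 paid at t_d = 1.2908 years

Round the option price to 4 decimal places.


PV(D) = D * exp(-r * t_d) = 1.1927 * 0.97200182 = 1.15930657
S_0' = S_0 - PV(D) = 97.8800 - 1.15930657 = 96.72069343
d1 = (ln(S_0'/K) + (r + sigma^2/2)*T) / (sigma*sqrt(T)) = 0.57390870
d2 = d1 - sigma*sqrt(T) = 0.14964463
exp(-rT) = 0.95695396
N(d1) = 0.71698521; N(d2) = 0.55947750
C = S_0' * N(d1) - K * exp(-rT) * N(d2) = 96.72069343 * 0.71698521 - 86.6900 * 0.95695396 * 0.55947750 = 22.9340

Answer: Price = 22.9340


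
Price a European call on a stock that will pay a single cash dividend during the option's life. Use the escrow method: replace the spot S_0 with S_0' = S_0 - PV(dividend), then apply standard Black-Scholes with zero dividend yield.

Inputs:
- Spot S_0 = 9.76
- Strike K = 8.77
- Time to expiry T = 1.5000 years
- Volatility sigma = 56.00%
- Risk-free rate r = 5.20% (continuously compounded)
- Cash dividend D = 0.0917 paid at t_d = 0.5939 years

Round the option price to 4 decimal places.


PV(D) = D * exp(-r * t_d) = 0.0917 * 0.96958920 = 0.08891133
S_0' = S_0 - PV(D) = 9.7600 - 0.08891133 = 9.67108867
d1 = (ln(S_0'/K) + (r + sigma^2/2)*T) / (sigma*sqrt(T)) = 0.59925612
d2 = d1 - sigma*sqrt(T) = -0.08660101
exp(-rT) = 0.92496443
N(d1) = 0.72549895; N(d2) = 0.46549433
C = S_0' * N(d1) - K * exp(-rT) * N(d2) = 9.67108867 * 0.72549895 - 8.7700 * 0.92496443 * 0.46549433 = 3.2403

Answer: Price = 3.2403


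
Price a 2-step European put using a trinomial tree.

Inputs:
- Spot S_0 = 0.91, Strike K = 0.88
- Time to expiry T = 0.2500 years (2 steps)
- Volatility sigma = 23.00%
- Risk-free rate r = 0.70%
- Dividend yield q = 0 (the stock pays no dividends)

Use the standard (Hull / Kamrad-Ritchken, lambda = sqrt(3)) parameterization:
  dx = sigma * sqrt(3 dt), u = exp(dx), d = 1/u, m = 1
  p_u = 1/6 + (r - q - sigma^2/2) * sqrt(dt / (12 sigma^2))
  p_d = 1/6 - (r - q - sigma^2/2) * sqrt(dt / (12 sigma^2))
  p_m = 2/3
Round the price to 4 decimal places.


dt = T/N = 0.125000; dx = sigma*sqrt(3*dt) = 0.140846
u = exp(dx) = 1.151247; d = 1/u = 0.868623
p_u = 0.158036, p_m = 0.666667, p_d = 0.175298
Discount per step: exp(-r*dt) = 0.999125
Stock lattice S(k, j) with j the centered position index:
  k=0: S(0,+0) = 0.9100
  k=1: S(1,-1) = 0.7904; S(1,+0) = 0.9100; S(1,+1) = 1.0476
  k=2: S(2,-2) = 0.6866; S(2,-1) = 0.7904; S(2,+0) = 0.9100; S(2,+1) = 1.0476; S(2,+2) = 1.2061
Terminal payoffs V(N, j) = max(K - S_T, 0):
  V(2,-2) = 0.193399; V(2,-1) = 0.089553; V(2,+0) = 0.000000; V(2,+1) = 0.000000; V(2,+2) = 0.000000
Backward induction: V(k, j) = exp(-r*dt) * [p_u * V(k+1, j+1) + p_m * V(k+1, j) + p_d * V(k+1, j-1)]
  V(1,-1) = exp(-r*dt) * [p_u*0.000000 + p_m*0.089553 + p_d*0.193399] = 0.093522
  V(1,+0) = exp(-r*dt) * [p_u*0.000000 + p_m*0.000000 + p_d*0.089553] = 0.015685
  V(1,+1) = exp(-r*dt) * [p_u*0.000000 + p_m*0.000000 + p_d*0.000000] = 0.000000
  V(0,+0) = exp(-r*dt) * [p_u*0.000000 + p_m*0.015685 + p_d*0.093522] = 0.026827

Answer: Price = V(0,0) = 0.0268


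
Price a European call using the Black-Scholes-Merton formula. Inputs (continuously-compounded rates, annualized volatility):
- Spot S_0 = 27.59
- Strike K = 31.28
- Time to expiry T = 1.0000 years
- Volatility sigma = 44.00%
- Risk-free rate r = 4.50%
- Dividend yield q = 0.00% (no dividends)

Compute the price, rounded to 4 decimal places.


d1 = (ln(S/K) + (r - q + 0.5*sigma^2) * T) / (sigma * sqrt(T)) = 0.03698744
d2 = d1 - sigma * sqrt(T) = -0.40301256
exp(-rT) = 0.95599748; exp(-qT) = 1.00000000
C = S_0 * exp(-qT) * N(d1) - K * exp(-rT) * N(d2)
N(d1) = 0.51475249; N(d2) = 0.34346949
C = 27.5900 * 1.00000000 * 0.51475249 - 31.2800 * 0.95599748 * 0.34346949 = 3.9310

Answer: Price = 3.9310


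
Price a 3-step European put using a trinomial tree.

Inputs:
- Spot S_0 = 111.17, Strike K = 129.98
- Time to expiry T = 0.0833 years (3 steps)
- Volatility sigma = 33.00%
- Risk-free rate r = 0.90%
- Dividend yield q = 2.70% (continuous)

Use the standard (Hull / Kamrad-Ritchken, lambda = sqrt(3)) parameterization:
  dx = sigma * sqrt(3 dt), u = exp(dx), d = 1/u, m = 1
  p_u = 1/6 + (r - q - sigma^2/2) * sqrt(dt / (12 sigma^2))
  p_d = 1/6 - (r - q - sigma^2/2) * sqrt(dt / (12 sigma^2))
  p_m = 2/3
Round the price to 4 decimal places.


Answer: Price = V(0,0) = 19.2513

Derivation:
dt = T/N = 0.027767; dx = sigma*sqrt(3*dt) = 0.095244
u = exp(dx) = 1.099927; d = 1/u = 0.909151
p_u = 0.156106, p_m = 0.666667, p_d = 0.177227
Discount per step: exp(-r*dt) = 0.999750
Stock lattice S(k, j) with j the centered position index:
  k=0: S(0,+0) = 111.1700
  k=1: S(1,-1) = 101.0704; S(1,+0) = 111.1700; S(1,+1) = 122.2789
  k=2: S(2,-2) = 91.8882; S(2,-1) = 101.0704; S(2,+0) = 111.1700; S(2,+1) = 122.2789; S(2,+2) = 134.4978
  k=3: S(3,-3) = 83.5403; S(3,-2) = 91.8882; S(3,-1) = 101.0704; S(3,+0) = 111.1700; S(3,+1) = 122.2789; S(3,+2) = 134.4978; S(3,+3) = 147.9378
Terminal payoffs V(N, j) = max(K - S_T, 0):
  V(3,-3) = 46.439684; V(3,-2) = 38.091758; V(3,-1) = 28.909649; V(3,+0) = 18.810000; V(3,+1) = 7.701124; V(3,+2) = 0.000000; V(3,+3) = 0.000000
Backward induction: V(k, j) = exp(-r*dt) * [p_u * V(k+1, j+1) + p_m * V(k+1, j) + p_d * V(k+1, j-1)]
  V(2,-2) = exp(-r*dt) * [p_u*28.909649 + p_m*38.091758 + p_d*46.439684] = 38.128329
  V(2,-1) = exp(-r*dt) * [p_u*18.810000 + p_m*28.909649 + p_d*38.091758] = 28.953119
  V(2,+0) = exp(-r*dt) * [p_u*7.701124 + p_m*18.810000 + p_d*28.909649] = 18.861060
  V(2,+1) = exp(-r*dt) * [p_u*0.000000 + p_m*7.701124 + p_d*18.810000] = 8.465615
  V(2,+2) = exp(-r*dt) * [p_u*0.000000 + p_m*0.000000 + p_d*7.701124] = 1.364510
  V(1,-1) = exp(-r*dt) * [p_u*18.861060 + p_m*28.953119 + p_d*38.128329] = 28.996541
  V(1,+0) = exp(-r*dt) * [p_u*8.465615 + p_m*18.861060 + p_d*28.953119] = 19.022105
  V(1,+1) = exp(-r*dt) * [p_u*1.364510 + p_m*8.465615 + p_d*18.861060] = 9.197150
  V(0,+0) = exp(-r*dt) * [p_u*9.197150 + p_m*19.022105 + p_d*28.996541] = 19.251304


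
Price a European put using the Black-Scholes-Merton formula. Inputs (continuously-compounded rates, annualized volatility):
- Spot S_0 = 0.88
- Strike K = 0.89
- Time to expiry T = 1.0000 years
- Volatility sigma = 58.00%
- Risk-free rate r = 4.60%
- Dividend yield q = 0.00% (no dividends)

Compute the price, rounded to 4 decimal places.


d1 = (ln(S/K) + (r - q + 0.5*sigma^2) * T) / (sigma * sqrt(T)) = 0.34982835
d2 = d1 - sigma * sqrt(T) = -0.23017165
exp(-rT) = 0.95504196; exp(-qT) = 1.00000000
P = K * exp(-rT) * N(-d2) - S_0 * exp(-qT) * N(-d1)
N(-d1) = 0.36323376; N(-d2) = 0.59102080
P = 0.8900 * 0.95504196 * 0.59102080 - 0.8800 * 1.00000000 * 0.36323376 = 0.1827

Answer: Price = 0.1827


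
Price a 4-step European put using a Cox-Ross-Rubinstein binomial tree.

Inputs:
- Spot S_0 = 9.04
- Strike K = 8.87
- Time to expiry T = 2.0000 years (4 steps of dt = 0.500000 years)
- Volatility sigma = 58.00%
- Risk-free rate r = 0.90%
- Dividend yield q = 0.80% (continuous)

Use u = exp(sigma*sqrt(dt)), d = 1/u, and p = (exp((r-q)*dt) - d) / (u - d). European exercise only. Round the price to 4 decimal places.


Answer: Price = V(0,0) = 2.5709

Derivation:
dt = T/N = 0.500000
u = exp(sigma*sqrt(dt)) = 1.507002; d = 1/u = 0.663569
p = (exp((r-q)*dt) - d) / (u - d) = 0.399476
Discount per step: exp(-r*dt) = 0.995510
Stock lattice S(k, i) with i counting down-moves:
  k=0: S(0,0) = 9.0400
  k=1: S(1,0) = 13.6233; S(1,1) = 5.9987
  k=2: S(2,0) = 20.5303; S(2,1) = 9.0400; S(2,2) = 3.9805
  k=3: S(3,0) = 30.9392; S(3,1) = 13.6233; S(3,2) = 5.9987; S(3,3) = 2.6414
  k=4: S(4,0) = 46.6255; S(4,1) = 20.5303; S(4,2) = 9.0400; S(4,3) = 3.9805; S(4,4) = 1.7527
Terminal payoffs V(N, i) = max(K - S_T, 0):
  V(4,0) = 0.000000; V(4,1) = 0.000000; V(4,2) = 0.000000; V(4,3) = 4.889469; V(4,4) = 7.117275
Backward induction: V(k, i) = exp(-r*dt) * [p * V(k+1, i) + (1-p) * V(k+1, i+1)].
  V(3,0) = exp(-r*dt) * [p*0.000000 + (1-p)*0.000000] = 0.000000
  V(3,1) = exp(-r*dt) * [p*0.000000 + (1-p)*0.000000] = 0.000000
  V(3,2) = exp(-r*dt) * [p*0.000000 + (1-p)*4.889469] = 2.923061
  V(3,3) = exp(-r*dt) * [p*4.889469 + (1-p)*7.117275] = 6.199360
  V(2,0) = exp(-r*dt) * [p*0.000000 + (1-p)*0.000000] = 0.000000
  V(2,1) = exp(-r*dt) * [p*0.000000 + (1-p)*2.923061] = 1.747487
  V(2,2) = exp(-r*dt) * [p*2.923061 + (1-p)*6.199360] = 4.868600
  V(1,0) = exp(-r*dt) * [p*0.000000 + (1-p)*1.747487] = 1.044696
  V(1,1) = exp(-r*dt) * [p*1.747487 + (1-p)*4.868600] = 3.605529
  V(0,0) = exp(-r*dt) * [p*1.044696 + (1-p)*3.605529] = 2.570943


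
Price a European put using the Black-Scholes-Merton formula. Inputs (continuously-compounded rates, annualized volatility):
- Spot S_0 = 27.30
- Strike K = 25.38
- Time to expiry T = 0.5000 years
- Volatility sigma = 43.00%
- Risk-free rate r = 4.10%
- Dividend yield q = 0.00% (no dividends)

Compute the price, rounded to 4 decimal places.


Answer: Price = 2.0805

Derivation:
d1 = (ln(S/K) + (r - q + 0.5*sigma^2) * T) / (sigma * sqrt(T)) = 0.45929131
d2 = d1 - sigma * sqrt(T) = 0.15523539
exp(-rT) = 0.97970870; exp(-qT) = 1.00000000
P = K * exp(-rT) * N(-d2) - S_0 * exp(-qT) * N(-d1)
N(-d1) = 0.32301249; N(-d2) = 0.43831787
P = 25.3800 * 0.97970870 * 0.43831787 - 27.3000 * 1.00000000 * 0.32301249 = 2.0805


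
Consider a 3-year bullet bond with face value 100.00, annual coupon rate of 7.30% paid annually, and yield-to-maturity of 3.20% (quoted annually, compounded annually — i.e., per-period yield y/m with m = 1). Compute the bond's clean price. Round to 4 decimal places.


Coupon per period c = face * coupon_rate / m = 7.300000
Periods per year m = 1; per-period yield y/m = 0.032000
Number of cashflows N = 3
Cashflows (t years, CF_t, discount factor 1/(1+y/m)^(m*t), PV):
  t = 1.0000: CF_t = 7.300000, DF = 0.968992, PV = 7.073643
  t = 2.0000: CF_t = 7.300000, DF = 0.938946, PV = 6.854306
  t = 3.0000: CF_t = 107.300000, DF = 0.909831, PV = 97.624906
Price P = sum_t PV_t = 111.552855

Answer: Price = 111.5529


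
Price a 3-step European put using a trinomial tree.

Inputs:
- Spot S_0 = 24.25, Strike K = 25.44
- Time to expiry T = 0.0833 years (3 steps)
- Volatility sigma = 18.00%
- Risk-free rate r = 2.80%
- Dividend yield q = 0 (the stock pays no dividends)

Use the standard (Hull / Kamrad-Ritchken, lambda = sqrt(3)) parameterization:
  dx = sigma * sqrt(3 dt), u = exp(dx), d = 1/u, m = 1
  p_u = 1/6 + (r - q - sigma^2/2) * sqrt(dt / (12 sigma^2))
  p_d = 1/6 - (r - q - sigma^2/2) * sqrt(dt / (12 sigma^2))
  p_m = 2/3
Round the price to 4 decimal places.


Answer: Price = V(0,0) = 1.2540

Derivation:
dt = T/N = 0.027767; dx = sigma*sqrt(3*dt) = 0.051951
u = exp(dx) = 1.053324; d = 1/u = 0.949375
p_u = 0.169820, p_m = 0.666667, p_d = 0.163513
Discount per step: exp(-r*dt) = 0.999223
Stock lattice S(k, j) with j the centered position index:
  k=0: S(0,+0) = 24.2500
  k=1: S(1,-1) = 23.0224; S(1,+0) = 24.2500; S(1,+1) = 25.5431
  k=2: S(2,-2) = 21.8568; S(2,-1) = 23.0224; S(2,+0) = 24.2500; S(2,+1) = 25.5431; S(2,+2) = 26.9052
  k=3: S(3,-3) = 20.7504; S(3,-2) = 21.8568; S(3,-1) = 23.0224; S(3,+0) = 24.2500; S(3,+1) = 25.5431; S(3,+2) = 26.9052; S(3,+3) = 28.3399
Terminal payoffs V(N, j) = max(K - S_T, 0):
  V(3,-3) = 4.689648; V(3,-2) = 3.583150; V(3,-1) = 2.417650; V(3,+0) = 1.190000; V(3,+1) = 0.000000; V(3,+2) = 0.000000; V(3,+3) = 0.000000
Backward induction: V(k, j) = exp(-r*dt) * [p_u * V(k+1, j+1) + p_m * V(k+1, j) + p_d * V(k+1, j-1)]
  V(2,-2) = exp(-r*dt) * [p_u*2.417650 + p_m*3.583150 + p_d*4.689648] = 3.563381
  V(2,-1) = exp(-r*dt) * [p_u*1.190000 + p_m*2.417650 + p_d*3.583150] = 2.397880
  V(2,+0) = exp(-r*dt) * [p_u*0.000000 + p_m*1.190000 + p_d*2.417650] = 1.187727
  V(2,+1) = exp(-r*dt) * [p_u*0.000000 + p_m*0.000000 + p_d*1.190000] = 0.194430
  V(2,+2) = exp(-r*dt) * [p_u*0.000000 + p_m*0.000000 + p_d*0.000000] = 0.000000
  V(1,-1) = exp(-r*dt) * [p_u*1.187727 + p_m*2.397880 + p_d*3.563381] = 2.381095
  V(1,+0) = exp(-r*dt) * [p_u*0.194430 + p_m*1.187727 + p_d*2.397880] = 1.215976
  V(1,+1) = exp(-r*dt) * [p_u*0.000000 + p_m*0.194430 + p_d*1.187727] = 0.323577
  V(0,+0) = exp(-r*dt) * [p_u*0.323577 + p_m*1.215976 + p_d*2.381095] = 1.253966


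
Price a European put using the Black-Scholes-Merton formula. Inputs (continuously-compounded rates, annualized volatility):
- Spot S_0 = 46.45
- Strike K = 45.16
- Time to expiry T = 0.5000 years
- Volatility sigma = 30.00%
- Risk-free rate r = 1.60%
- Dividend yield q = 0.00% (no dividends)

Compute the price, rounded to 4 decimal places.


d1 = (ln(S/K) + (r - q + 0.5*sigma^2) * T) / (sigma * sqrt(T)) = 0.27654817
d2 = d1 - sigma * sqrt(T) = 0.06441614
exp(-rT) = 0.99203191; exp(-qT) = 1.00000000
P = K * exp(-rT) * N(-d2) - S_0 * exp(-qT) * N(-d1)
N(-d1) = 0.39106353; N(-d2) = 0.47431944
P = 45.1600 * 0.99203191 * 0.47431944 - 46.4500 * 1.00000000 * 0.39106353 = 3.0847

Answer: Price = 3.0847


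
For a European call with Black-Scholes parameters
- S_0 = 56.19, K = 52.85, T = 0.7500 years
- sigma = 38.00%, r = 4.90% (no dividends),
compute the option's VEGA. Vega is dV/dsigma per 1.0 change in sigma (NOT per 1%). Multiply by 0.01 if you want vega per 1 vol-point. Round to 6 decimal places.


Answer: Vega = 17.444741

Derivation:
d1 = 0.4624304995; d2 = 0.1333408460
phi(d1) = 0.3584882064; exp(-qT) = 1.0000000000; exp(-rT) = 0.9639170845
Vega = S * exp(-qT) * phi(d1) * sqrt(T) = 56.1900 * 1.0000000000 * 0.3584882064 * 0.8660254038 = 17.444741


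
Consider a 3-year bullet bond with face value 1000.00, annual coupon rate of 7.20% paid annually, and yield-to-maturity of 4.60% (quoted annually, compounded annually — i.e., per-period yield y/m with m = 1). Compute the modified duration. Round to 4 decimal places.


Coupon per period c = face * coupon_rate / m = 72.000000
Periods per year m = 1; per-period yield y/m = 0.046000
Number of cashflows N = 3
Cashflows (t years, CF_t, discount factor 1/(1+y/m)^(m*t), PV):
  t = 1.0000: CF_t = 72.000000, DF = 0.956023, PV = 68.833652
  t = 2.0000: CF_t = 72.000000, DF = 0.913980, PV = 65.806551
  t = 3.0000: CF_t = 1072.000000, DF = 0.873786, PV = 936.698299
Price P = sum_t PV_t = 1071.338502
First compute Macaulay numerator sum_t t * PV_t:
  t * PV_t at t = 1.0000: 68.833652
  t * PV_t at t = 2.0000: 131.613101
  t * PV_t at t = 3.0000: 2810.094898
Macaulay duration D = 3010.541652 / 1071.338502 = 2.810075
Modified duration = D / (1 + y/m) = 2.810075 / (1 + 0.046000) = 2.686496

Answer: Modified duration = 2.6865


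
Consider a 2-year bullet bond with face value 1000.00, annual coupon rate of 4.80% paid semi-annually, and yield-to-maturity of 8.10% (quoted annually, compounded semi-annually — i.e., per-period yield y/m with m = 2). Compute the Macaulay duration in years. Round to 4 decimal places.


Coupon per period c = face * coupon_rate / m = 24.000000
Periods per year m = 2; per-period yield y/m = 0.040500
Number of cashflows N = 4
Cashflows (t years, CF_t, discount factor 1/(1+y/m)^(m*t), PV):
  t = 0.5000: CF_t = 24.000000, DF = 0.961076, PV = 23.065834
  t = 1.0000: CF_t = 24.000000, DF = 0.923668, PV = 22.168029
  t = 1.5000: CF_t = 24.000000, DF = 0.887715, PV = 21.305169
  t = 2.0000: CF_t = 1024.000000, DF = 0.853162, PV = 873.638206
Price P = sum_t PV_t = 940.177238
Macaulay numerator sum_t t * PV_t:
  t * PV_t at t = 0.5000: 11.532917
  t * PV_t at t = 1.0000: 22.168029
  t * PV_t at t = 1.5000: 31.957754
  t * PV_t at t = 2.0000: 1747.276412
Macaulay duration D = (sum_t t * PV_t) / P = 1812.935112 / 940.177238 = 1.928291

Answer: Macaulay duration = 1.9283 years


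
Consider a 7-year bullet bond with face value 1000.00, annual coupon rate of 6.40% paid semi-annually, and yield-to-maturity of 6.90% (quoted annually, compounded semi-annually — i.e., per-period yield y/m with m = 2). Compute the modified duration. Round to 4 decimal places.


Coupon per period c = face * coupon_rate / m = 32.000000
Periods per year m = 2; per-period yield y/m = 0.034500
Number of cashflows N = 14
Cashflows (t years, CF_t, discount factor 1/(1+y/m)^(m*t), PV):
  t = 0.5000: CF_t = 32.000000, DF = 0.966651, PV = 30.932818
  t = 1.0000: CF_t = 32.000000, DF = 0.934413, PV = 29.901226
  t = 1.5000: CF_t = 32.000000, DF = 0.903251, PV = 28.904036
  t = 2.0000: CF_t = 32.000000, DF = 0.873128, PV = 27.940103
  t = 2.5000: CF_t = 32.000000, DF = 0.844010, PV = 27.008316
  t = 3.0000: CF_t = 32.000000, DF = 0.815863, PV = 26.107603
  t = 3.5000: CF_t = 32.000000, DF = 0.788654, PV = 25.236929
  t = 4.0000: CF_t = 32.000000, DF = 0.762353, PV = 24.395292
  t = 4.5000: CF_t = 32.000000, DF = 0.736929, PV = 23.581722
  t = 5.0000: CF_t = 32.000000, DF = 0.712353, PV = 22.795285
  t = 5.5000: CF_t = 32.000000, DF = 0.688596, PV = 22.035075
  t = 6.0000: CF_t = 32.000000, DF = 0.665632, PV = 21.300218
  t = 6.5000: CF_t = 32.000000, DF = 0.643433, PV = 20.589867
  t = 7.0000: CF_t = 1032.000000, DF = 0.621975, PV = 641.878409
Price P = sum_t PV_t = 972.606899
First compute Macaulay numerator sum_t t * PV_t:
  t * PV_t at t = 0.5000: 15.466409
  t * PV_t at t = 1.0000: 29.901226
  t * PV_t at t = 1.5000: 43.356054
  t * PV_t at t = 2.0000: 55.880205
  t * PV_t at t = 2.5000: 67.520790
  t * PV_t at t = 3.0000: 78.322810
  t * PV_t at t = 3.5000: 88.329253
  t * PV_t at t = 4.0000: 97.581167
  t * PV_t at t = 4.5000: 106.117751
  t * PV_t at t = 5.0000: 113.976426
  t * PV_t at t = 5.5000: 121.192913
  t * PV_t at t = 6.0000: 127.801305
  t * PV_t at t = 6.5000: 133.834136
  t * PV_t at t = 7.0000: 4493.148861
Macaulay duration D = 5572.429306 / 972.606899 = 5.729375
Modified duration = D / (1 + y/m) = 5.729375 / (1 + 0.034500) = 5.538303

Answer: Modified duration = 5.5383


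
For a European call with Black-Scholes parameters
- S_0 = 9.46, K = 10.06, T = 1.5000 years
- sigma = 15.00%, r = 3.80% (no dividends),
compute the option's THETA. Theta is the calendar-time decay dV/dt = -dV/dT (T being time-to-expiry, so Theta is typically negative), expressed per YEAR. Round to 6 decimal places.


d1 = 0.0673893733; d2 = -0.1163223575
phi(d1) = 0.3980374443; exp(-qT) = 1.0000000000; exp(-rT) = 0.9445940694
Theta = -S*exp(-qT)*phi(d1)*sigma/(2*sqrt(T)) - r*K*exp(-rT)*N(d2) + q*S*exp(-qT)*N(d1)
N(d1) = 0.5268641356; N(d2) = 0.4536985336; sqrt(T) = 1.2247448714
Term 1 = -9.4600 * 1.0000000000 * 0.3980374443 * 0.1500 / (2 * 1.2247448714) = -0.2305848127
Term 2 = -0.0380 * 10.0600 * 0.9445940694 * 0.4536985336 = -0.1638302777
Term 3 = 0 (no dividend yield, q = 0)
Theta = -0.2305848127 + (-0.1638302777) + (0.0000000000) = -0.394415

Answer: Theta = -0.394415


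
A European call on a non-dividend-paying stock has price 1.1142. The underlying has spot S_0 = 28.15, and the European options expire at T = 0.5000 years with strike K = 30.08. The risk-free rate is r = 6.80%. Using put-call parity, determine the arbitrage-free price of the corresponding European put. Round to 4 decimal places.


Put-call parity: C - P = S_0 * exp(-qT) - K * exp(-rT).
S_0 * exp(-qT) = 28.1500 * 1.00000000 = 28.15000000
K * exp(-rT) = 30.0800 * 0.96657150 = 29.07447086
P = C - S*exp(-qT) + K*exp(-rT)
P = 1.1142 - 28.15000000 + 29.07447086 = 2.0387

Answer: Put price = 2.0387
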